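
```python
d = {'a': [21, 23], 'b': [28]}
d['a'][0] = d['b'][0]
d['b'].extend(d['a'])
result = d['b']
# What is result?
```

After line 1: d = {'a': [21, 23], 'b': [28]}
After line 2 (a[0] = b[0] = 28): d = {'a': [28, 23], 'b': [28]}
After line 3 (b.extend(a) appends [28, 23]): d = {'a': [28, 23], 'b': [28, 28, 23]}
After line 4: result = d['b'] = [28, 28, 23]

[28, 28, 23]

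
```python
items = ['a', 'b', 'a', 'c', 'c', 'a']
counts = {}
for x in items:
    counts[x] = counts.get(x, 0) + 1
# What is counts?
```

Initial: counts = {}, items = ['a', 'b', 'a', 'c', 'c', 'a']
See 'a': counts = {'a': 1}
See 'b': counts = {'a': 1, 'b': 1}
See 'a': counts = {'a': 2, 'b': 1}
See 'c': counts = {'a': 2, 'b': 1, 'c': 1}
See 'c': counts = {'a': 2, 'b': 1, 'c': 2}
See 'a': counts = {'a': 3, 'b': 1, 'c': 2}

{'a': 3, 'b': 1, 'c': 2}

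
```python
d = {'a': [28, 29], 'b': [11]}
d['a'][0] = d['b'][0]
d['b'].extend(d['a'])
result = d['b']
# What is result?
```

After line 1: d = {'a': [28, 29], 'b': [11]}
After line 2 (a[0] = b[0] = 11): d = {'a': [11, 29], 'b': [11]}
After line 3 (b.extend(a) appends [11, 29]): d = {'a': [11, 29], 'b': [11, 11, 29]}
After line 4: result = d['b'] = [11, 11, 29]

[11, 11, 29]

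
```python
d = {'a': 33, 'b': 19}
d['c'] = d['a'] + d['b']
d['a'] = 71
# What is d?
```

After line 1: d = {'a': 33, 'b': 19}
After line 2 (d['c'] = 33 + 19): d = {'a': 33, 'b': 19, 'c': 52}
After line 3: d = {'a': 71, 'b': 19, 'c': 52}

{'a': 71, 'b': 19, 'c': 52}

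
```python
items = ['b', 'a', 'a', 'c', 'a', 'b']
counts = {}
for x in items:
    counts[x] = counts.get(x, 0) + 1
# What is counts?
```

Initial: counts = {}, items = ['b', 'a', 'a', 'c', 'a', 'b']
See 'b': counts = {'b': 1}
See 'a': counts = {'b': 1, 'a': 1}
See 'a': counts = {'b': 1, 'a': 2}
See 'c': counts = {'b': 1, 'a': 2, 'c': 1}
See 'a': counts = {'b': 1, 'a': 3, 'c': 1}
See 'b': counts = {'b': 2, 'a': 3, 'c': 1}

{'b': 2, 'a': 3, 'c': 1}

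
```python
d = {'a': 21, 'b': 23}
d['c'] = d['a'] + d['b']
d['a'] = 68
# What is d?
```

After line 1: d = {'a': 21, 'b': 23}
After line 2 (d['c'] = 21 + 23): d = {'a': 21, 'b': 23, 'c': 44}
After line 3: d = {'a': 68, 'b': 23, 'c': 44}

{'a': 68, 'b': 23, 'c': 44}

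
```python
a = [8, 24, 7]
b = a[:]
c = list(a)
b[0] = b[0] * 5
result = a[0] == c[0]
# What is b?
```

After line 1: a = [8, 24, 7]
After line 2 (b = a[:], copy): a = [8, 24, 7], b = [8, 24, 7]
After line 3 (c = list(a) is a copy, new object): c = [8, 24, 7]
After line 4 (b[0] = 8 * 5 = 40; only b mutates (copy)): a = [8, 24, 7], b = [40, 24, 7], c = [8, 24, 7]
After line 5 (a[0] = 8, c[0] = 8; result = True)

[40, 24, 7]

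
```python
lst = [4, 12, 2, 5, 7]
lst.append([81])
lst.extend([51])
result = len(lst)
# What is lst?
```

After line 1: lst = [4, 12, 2, 5, 7]
After line 2 (append adds [81] as single element): lst = [4, 12, 2, 5, 7, [81]]
After line 3 (extend unpacks [51], adds 51): lst = [4, 12, 2, 5, 7, [81], 51]
After line 4: result = len(lst) = 7

[4, 12, 2, 5, 7, [81], 51]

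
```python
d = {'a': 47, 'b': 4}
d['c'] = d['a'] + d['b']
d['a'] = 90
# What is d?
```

After line 1: d = {'a': 47, 'b': 4}
After line 2 (d['c'] = 47 + 4): d = {'a': 47, 'b': 4, 'c': 51}
After line 3: d = {'a': 90, 'b': 4, 'c': 51}

{'a': 90, 'b': 4, 'c': 51}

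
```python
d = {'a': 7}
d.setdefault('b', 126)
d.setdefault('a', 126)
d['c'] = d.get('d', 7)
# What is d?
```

After line 1: d = {'a': 7}
After line 2 (setdefault adds 'b'=126): d = {'a': 7, 'b': 126}
After line 3 (setdefault 'a' no-op, already exists): d = {'a': 7, 'b': 126}
After line 4 (get('d', 7) returns default since 'd' not in d): d = {'a': 7, 'b': 126, 'c': 7}

{'a': 7, 'b': 126, 'c': 7}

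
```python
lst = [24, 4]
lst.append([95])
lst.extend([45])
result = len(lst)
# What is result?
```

After line 1: lst = [24, 4]
After line 2 (append adds [95] as single element): lst = [24, 4, [95]]
After line 3 (extend unpacks [45], adds 45): lst = [24, 4, [95], 45]
After line 4: result = len(lst) = 4

4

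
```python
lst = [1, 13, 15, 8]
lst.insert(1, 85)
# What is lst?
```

[1, 85, 13, 15, 8]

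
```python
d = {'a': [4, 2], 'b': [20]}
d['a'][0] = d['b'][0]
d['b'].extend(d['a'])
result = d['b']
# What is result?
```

After line 1: d = {'a': [4, 2], 'b': [20]}
After line 2 (a[0] = b[0] = 20): d = {'a': [20, 2], 'b': [20]}
After line 3 (b.extend(a) appends [20, 2]): d = {'a': [20, 2], 'b': [20, 20, 2]}
After line 4: result = d['b'] = [20, 20, 2]

[20, 20, 2]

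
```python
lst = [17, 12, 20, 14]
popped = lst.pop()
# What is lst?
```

[17, 12, 20]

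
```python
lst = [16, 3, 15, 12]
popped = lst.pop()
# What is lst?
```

[16, 3, 15]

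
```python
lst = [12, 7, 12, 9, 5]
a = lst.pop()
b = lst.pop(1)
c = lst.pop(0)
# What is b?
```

After line 1: lst = [12, 7, 12, 9, 5]
After line 2 (pop() -> a = 5): lst = [12, 7, 12, 9]
After line 3 (pop(1) -> b = 7): lst = [12, 12, 9]
After line 4 (pop(0) -> c = 12): lst = [12, 9]

7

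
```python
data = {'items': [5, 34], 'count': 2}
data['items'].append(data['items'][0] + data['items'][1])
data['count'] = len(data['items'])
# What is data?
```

After line 1: data = {'items': [5, 34], 'count': 2}
After line 2 (append 5 + 34 = 39): data = {'items': [5, 34, 39], 'count': 2}
After line 3 (count = len(items) = 3): data = {'items': [5, 34, 39], 'count': 3}

{'items': [5, 34, 39], 'count': 3}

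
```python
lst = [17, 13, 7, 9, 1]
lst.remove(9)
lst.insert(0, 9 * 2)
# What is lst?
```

After line 1: lst = [17, 13, 7, 9, 1]
After line 2 (remove first 9): lst = [17, 13, 7, 1]
After line 3 (insert 18 at index 0): lst = [18, 17, 13, 7, 1]

[18, 17, 13, 7, 1]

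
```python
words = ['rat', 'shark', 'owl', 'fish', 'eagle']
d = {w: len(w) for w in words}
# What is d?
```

{'rat': 3, 'shark': 5, 'owl': 3, 'fish': 4, 'eagle': 5}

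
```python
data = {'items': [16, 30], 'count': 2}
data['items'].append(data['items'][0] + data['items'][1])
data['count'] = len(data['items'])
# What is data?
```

After line 1: data = {'items': [16, 30], 'count': 2}
After line 2 (append 16 + 30 = 46): data = {'items': [16, 30, 46], 'count': 2}
After line 3 (count = len(items) = 3): data = {'items': [16, 30, 46], 'count': 3}

{'items': [16, 30, 46], 'count': 3}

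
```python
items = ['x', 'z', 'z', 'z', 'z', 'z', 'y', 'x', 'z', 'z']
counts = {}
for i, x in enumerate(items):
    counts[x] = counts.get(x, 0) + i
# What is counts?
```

Initial: counts = {}, items = ['x', 'z', 'z', 'z', 'z', 'z', 'y', 'x', 'z', 'z']
i=0, x='x': counts = {'x': 0}
i=1, x='z': counts = {'x': 0, 'z': 1}
i=2, x='z': counts = {'x': 0, 'z': 3}
i=3, x='z': counts = {'x': 0, 'z': 6}
i=4, x='z': counts = {'x': 0, 'z': 10}
i=5, x='z': counts = {'x': 0, 'z': 15}
i=6, x='y': counts = {'x': 0, 'z': 15, 'y': 6}
i=7, x='x': counts = {'x': 7, 'z': 15, 'y': 6}
i=8, x='z': counts = {'x': 7, 'z': 23, 'y': 6}
i=9, x='z': counts = {'x': 7, 'z': 32, 'y': 6}

{'x': 7, 'z': 32, 'y': 6}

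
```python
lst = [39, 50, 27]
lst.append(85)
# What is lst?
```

[39, 50, 27, 85]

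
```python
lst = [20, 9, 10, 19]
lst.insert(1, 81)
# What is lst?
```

[20, 81, 9, 10, 19]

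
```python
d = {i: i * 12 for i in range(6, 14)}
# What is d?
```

{6: 72, 7: 84, 8: 96, 9: 108, 10: 120, 11: 132, 12: 144, 13: 156}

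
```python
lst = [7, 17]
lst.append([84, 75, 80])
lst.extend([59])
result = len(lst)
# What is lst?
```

After line 1: lst = [7, 17]
After line 2 (append adds [84, 75, 80] as single element): lst = [7, 17, [84, 75, 80]]
After line 3 (extend unpacks [59], adds 59): lst = [7, 17, [84, 75, 80], 59]
After line 4: result = len(lst) = 4

[7, 17, [84, 75, 80], 59]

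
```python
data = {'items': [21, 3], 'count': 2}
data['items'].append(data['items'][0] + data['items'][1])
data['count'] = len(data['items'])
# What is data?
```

After line 1: data = {'items': [21, 3], 'count': 2}
After line 2 (append 21 + 3 = 24): data = {'items': [21, 3, 24], 'count': 2}
After line 3 (count = len(items) = 3): data = {'items': [21, 3, 24], 'count': 3}

{'items': [21, 3, 24], 'count': 3}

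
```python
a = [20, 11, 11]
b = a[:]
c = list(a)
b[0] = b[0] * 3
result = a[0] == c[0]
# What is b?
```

After line 1: a = [20, 11, 11]
After line 2 (b = a[:], copy): a = [20, 11, 11], b = [20, 11, 11]
After line 3 (c = list(a) is a copy, new object): c = [20, 11, 11]
After line 4 (b[0] = 20 * 3 = 60; only b mutates (copy)): a = [20, 11, 11], b = [60, 11, 11], c = [20, 11, 11]
After line 5 (a[0] = 20, c[0] = 20; result = True)

[60, 11, 11]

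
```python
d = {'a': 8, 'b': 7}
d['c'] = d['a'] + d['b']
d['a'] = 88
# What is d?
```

After line 1: d = {'a': 8, 'b': 7}
After line 2 (d['c'] = 8 + 7): d = {'a': 8, 'b': 7, 'c': 15}
After line 3: d = {'a': 88, 'b': 7, 'c': 15}

{'a': 88, 'b': 7, 'c': 15}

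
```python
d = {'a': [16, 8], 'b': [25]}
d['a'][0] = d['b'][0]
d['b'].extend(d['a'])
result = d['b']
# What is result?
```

After line 1: d = {'a': [16, 8], 'b': [25]}
After line 2 (a[0] = b[0] = 25): d = {'a': [25, 8], 'b': [25]}
After line 3 (b.extend(a) appends [25, 8]): d = {'a': [25, 8], 'b': [25, 25, 8]}
After line 4: result = d['b'] = [25, 25, 8]

[25, 25, 8]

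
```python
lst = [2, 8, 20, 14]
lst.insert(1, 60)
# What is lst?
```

[2, 60, 8, 20, 14]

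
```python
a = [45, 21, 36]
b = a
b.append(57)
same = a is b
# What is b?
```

After line 1: a = [45, 21, 36]
After line 2 (b = a is an alias, same object): a = [45, 21, 36], b = [45, 21, 36]
After line 3 (b.append mutates the shared list): a = [45, 21, 36, 57], b = [45, 21, 36, 57]
After line 4 (same = a is b; same object -> True): same = True

[45, 21, 36, 57]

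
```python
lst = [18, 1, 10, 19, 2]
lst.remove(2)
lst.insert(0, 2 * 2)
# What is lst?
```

After line 1: lst = [18, 1, 10, 19, 2]
After line 2 (remove first 2): lst = [18, 1, 10, 19]
After line 3 (insert 4 at index 0): lst = [4, 18, 1, 10, 19]

[4, 18, 1, 10, 19]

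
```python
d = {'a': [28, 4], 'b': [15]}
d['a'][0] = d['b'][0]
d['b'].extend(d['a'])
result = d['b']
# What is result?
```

After line 1: d = {'a': [28, 4], 'b': [15]}
After line 2 (a[0] = b[0] = 15): d = {'a': [15, 4], 'b': [15]}
After line 3 (b.extend(a) appends [15, 4]): d = {'a': [15, 4], 'b': [15, 15, 4]}
After line 4: result = d['b'] = [15, 15, 4]

[15, 15, 4]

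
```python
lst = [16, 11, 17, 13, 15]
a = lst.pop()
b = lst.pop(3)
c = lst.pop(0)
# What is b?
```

After line 1: lst = [16, 11, 17, 13, 15]
After line 2 (pop() -> a = 15): lst = [16, 11, 17, 13]
After line 3 (pop(3) -> b = 13): lst = [16, 11, 17]
After line 4 (pop(0) -> c = 16): lst = [11, 17]

13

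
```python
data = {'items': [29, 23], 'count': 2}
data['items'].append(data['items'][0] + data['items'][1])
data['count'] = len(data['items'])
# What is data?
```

After line 1: data = {'items': [29, 23], 'count': 2}
After line 2 (append 29 + 23 = 52): data = {'items': [29, 23, 52], 'count': 2}
After line 3 (count = len(items) = 3): data = {'items': [29, 23, 52], 'count': 3}

{'items': [29, 23, 52], 'count': 3}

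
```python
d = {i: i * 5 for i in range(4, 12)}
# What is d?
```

{4: 20, 5: 25, 6: 30, 7: 35, 8: 40, 9: 45, 10: 50, 11: 55}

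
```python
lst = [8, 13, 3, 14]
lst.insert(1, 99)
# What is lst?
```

[8, 99, 13, 3, 14]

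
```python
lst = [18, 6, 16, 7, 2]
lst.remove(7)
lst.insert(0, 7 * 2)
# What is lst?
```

After line 1: lst = [18, 6, 16, 7, 2]
After line 2 (remove first 7): lst = [18, 6, 16, 2]
After line 3 (insert 14 at index 0): lst = [14, 18, 6, 16, 2]

[14, 18, 6, 16, 2]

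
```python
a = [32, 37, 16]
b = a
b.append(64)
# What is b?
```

After line 1: a = [32, 37, 16]
After line 2 (b = a is an alias, same object): a = [32, 37, 16], b = [32, 37, 16]
After line 3 (b.append mutates the shared list): a = [32, 37, 16, 64], b = [32, 37, 16, 64]

[32, 37, 16, 64]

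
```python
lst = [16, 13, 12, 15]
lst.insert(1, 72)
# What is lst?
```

[16, 72, 13, 12, 15]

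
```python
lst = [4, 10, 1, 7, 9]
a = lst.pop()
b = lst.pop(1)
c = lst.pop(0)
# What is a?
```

After line 1: lst = [4, 10, 1, 7, 9]
After line 2 (pop() -> a = 9): lst = [4, 10, 1, 7]
After line 3 (pop(1) -> b = 10): lst = [4, 1, 7]
After line 4 (pop(0) -> c = 4): lst = [1, 7]

9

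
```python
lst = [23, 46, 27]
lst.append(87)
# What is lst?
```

[23, 46, 27, 87]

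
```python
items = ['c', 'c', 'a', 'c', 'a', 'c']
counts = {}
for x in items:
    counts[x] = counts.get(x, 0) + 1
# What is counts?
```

Initial: counts = {}, items = ['c', 'c', 'a', 'c', 'a', 'c']
See 'c': counts = {'c': 1}
See 'c': counts = {'c': 2}
See 'a': counts = {'c': 2, 'a': 1}
See 'c': counts = {'c': 3, 'a': 1}
See 'a': counts = {'c': 3, 'a': 2}
See 'c': counts = {'c': 4, 'a': 2}

{'c': 4, 'a': 2}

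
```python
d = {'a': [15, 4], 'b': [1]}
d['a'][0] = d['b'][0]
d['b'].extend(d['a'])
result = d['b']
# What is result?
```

After line 1: d = {'a': [15, 4], 'b': [1]}
After line 2 (a[0] = b[0] = 1): d = {'a': [1, 4], 'b': [1]}
After line 3 (b.extend(a) appends [1, 4]): d = {'a': [1, 4], 'b': [1, 1, 4]}
After line 4: result = d['b'] = [1, 1, 4]

[1, 1, 4]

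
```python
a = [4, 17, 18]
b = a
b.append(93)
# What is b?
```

After line 1: a = [4, 17, 18]
After line 2 (b = a is an alias, same object): a = [4, 17, 18], b = [4, 17, 18]
After line 3 (b.append mutates the shared list): a = [4, 17, 18, 93], b = [4, 17, 18, 93]

[4, 17, 18, 93]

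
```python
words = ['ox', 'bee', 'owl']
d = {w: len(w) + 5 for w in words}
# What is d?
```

{'ox': 7, 'bee': 8, 'owl': 8}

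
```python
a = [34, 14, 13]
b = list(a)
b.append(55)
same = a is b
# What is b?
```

After line 1: a = [34, 14, 13]
After line 2 (b = list(a) is a shallow copy, new object): a = [34, 14, 13], b = [34, 14, 13]
After line 3 (append only mutates b): a = [34, 14, 13], b = [34, 14, 13, 55]
After line 4 (same = a is b; different objects -> False): same = False

[34, 14, 13, 55]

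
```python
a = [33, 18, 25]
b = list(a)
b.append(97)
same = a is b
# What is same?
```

After line 1: a = [33, 18, 25]
After line 2 (b = list(a) is a shallow copy, new object): a = [33, 18, 25], b = [33, 18, 25]
After line 3 (append only mutates b): a = [33, 18, 25], b = [33, 18, 25, 97]
After line 4 (same = a is b; different objects -> False): same = False

False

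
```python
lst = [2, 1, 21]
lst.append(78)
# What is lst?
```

[2, 1, 21, 78]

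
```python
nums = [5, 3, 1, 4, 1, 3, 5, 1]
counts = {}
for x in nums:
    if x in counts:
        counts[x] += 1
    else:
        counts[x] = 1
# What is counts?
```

Initial: counts = {}, nums = [5, 3, 1, 4, 1, 3, 5, 1]
See 5: counts = {5: 1}
See 3: counts = {5: 1, 3: 1}
See 1: counts = {5: 1, 3: 1, 1: 1}
See 4: counts = {5: 1, 3: 1, 1: 1, 4: 1}
See 1: counts = {5: 1, 3: 1, 1: 2, 4: 1}
See 3: counts = {5: 1, 3: 2, 1: 2, 4: 1}
See 5: counts = {5: 2, 3: 2, 1: 2, 4: 1}
See 1: counts = {5: 2, 3: 2, 1: 3, 4: 1}

{5: 2, 3: 2, 1: 3, 4: 1}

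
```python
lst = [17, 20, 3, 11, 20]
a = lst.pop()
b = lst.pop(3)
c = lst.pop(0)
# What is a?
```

After line 1: lst = [17, 20, 3, 11, 20]
After line 2 (pop() -> a = 20): lst = [17, 20, 3, 11]
After line 3 (pop(3) -> b = 11): lst = [17, 20, 3]
After line 4 (pop(0) -> c = 17): lst = [20, 3]

20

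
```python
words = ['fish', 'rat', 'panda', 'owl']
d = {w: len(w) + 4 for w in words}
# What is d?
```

{'fish': 8, 'rat': 7, 'panda': 9, 'owl': 7}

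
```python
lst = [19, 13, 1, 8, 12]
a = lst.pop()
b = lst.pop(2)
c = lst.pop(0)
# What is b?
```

After line 1: lst = [19, 13, 1, 8, 12]
After line 2 (pop() -> a = 12): lst = [19, 13, 1, 8]
After line 3 (pop(2) -> b = 1): lst = [19, 13, 8]
After line 4 (pop(0) -> c = 19): lst = [13, 8]

1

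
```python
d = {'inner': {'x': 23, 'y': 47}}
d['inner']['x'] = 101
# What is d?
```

After line 1: d = {'inner': {'x': 23, 'y': 47}}
After line 2 (inner x overwritten): d = {'inner': {'x': 101, 'y': 47}}

{'inner': {'x': 101, 'y': 47}}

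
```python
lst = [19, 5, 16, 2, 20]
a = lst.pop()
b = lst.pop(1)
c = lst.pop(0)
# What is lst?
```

After line 1: lst = [19, 5, 16, 2, 20]
After line 2 (pop() -> a = 20): lst = [19, 5, 16, 2]
After line 3 (pop(1) -> b = 5): lst = [19, 16, 2]
After line 4 (pop(0) -> c = 19): lst = [16, 2]

[16, 2]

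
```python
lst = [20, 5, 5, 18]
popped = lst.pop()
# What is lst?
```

[20, 5, 5]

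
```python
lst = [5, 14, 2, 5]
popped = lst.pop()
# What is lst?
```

[5, 14, 2]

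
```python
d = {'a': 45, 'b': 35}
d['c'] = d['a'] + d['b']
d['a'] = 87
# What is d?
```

After line 1: d = {'a': 45, 'b': 35}
After line 2 (d['c'] = 45 + 35): d = {'a': 45, 'b': 35, 'c': 80}
After line 3: d = {'a': 87, 'b': 35, 'c': 80}

{'a': 87, 'b': 35, 'c': 80}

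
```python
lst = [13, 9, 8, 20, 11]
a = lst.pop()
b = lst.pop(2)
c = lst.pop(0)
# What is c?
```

After line 1: lst = [13, 9, 8, 20, 11]
After line 2 (pop() -> a = 11): lst = [13, 9, 8, 20]
After line 3 (pop(2) -> b = 8): lst = [13, 9, 20]
After line 4 (pop(0) -> c = 13): lst = [9, 20]

13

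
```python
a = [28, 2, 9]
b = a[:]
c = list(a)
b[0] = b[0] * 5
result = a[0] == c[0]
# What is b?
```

After line 1: a = [28, 2, 9]
After line 2 (b = a[:], copy): a = [28, 2, 9], b = [28, 2, 9]
After line 3 (c = list(a) is a copy, new object): c = [28, 2, 9]
After line 4 (b[0] = 28 * 5 = 140; only b mutates (copy)): a = [28, 2, 9], b = [140, 2, 9], c = [28, 2, 9]
After line 5 (a[0] = 28, c[0] = 28; result = True)

[140, 2, 9]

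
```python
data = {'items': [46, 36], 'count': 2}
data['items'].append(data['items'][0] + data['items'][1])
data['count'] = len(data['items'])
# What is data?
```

After line 1: data = {'items': [46, 36], 'count': 2}
After line 2 (append 46 + 36 = 82): data = {'items': [46, 36, 82], 'count': 2}
After line 3 (count = len(items) = 3): data = {'items': [46, 36, 82], 'count': 3}

{'items': [46, 36, 82], 'count': 3}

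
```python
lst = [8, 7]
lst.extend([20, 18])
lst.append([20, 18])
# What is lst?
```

After line 1: lst = [8, 7]
After line 2 (extend unpacks [20, 18]): lst = [8, 7, 20, 18]
After line 3 (append adds [20, 18] as single element): lst = [8, 7, 20, 18, [20, 18]]

[8, 7, 20, 18, [20, 18]]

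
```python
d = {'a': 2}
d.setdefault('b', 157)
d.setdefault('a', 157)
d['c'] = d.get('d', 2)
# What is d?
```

After line 1: d = {'a': 2}
After line 2 (setdefault adds 'b'=157): d = {'a': 2, 'b': 157}
After line 3 (setdefault 'a' no-op, already exists): d = {'a': 2, 'b': 157}
After line 4 (get('d', 2) returns default since 'd' not in d): d = {'a': 2, 'b': 157, 'c': 2}

{'a': 2, 'b': 157, 'c': 2}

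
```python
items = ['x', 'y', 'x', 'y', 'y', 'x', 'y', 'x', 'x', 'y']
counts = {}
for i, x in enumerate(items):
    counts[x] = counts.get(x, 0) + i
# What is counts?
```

Initial: counts = {}, items = ['x', 'y', 'x', 'y', 'y', 'x', 'y', 'x', 'x', 'y']
i=0, x='x': counts = {'x': 0}
i=1, x='y': counts = {'x': 0, 'y': 1}
i=2, x='x': counts = {'x': 2, 'y': 1}
i=3, x='y': counts = {'x': 2, 'y': 4}
i=4, x='y': counts = {'x': 2, 'y': 8}
i=5, x='x': counts = {'x': 7, 'y': 8}
i=6, x='y': counts = {'x': 7, 'y': 14}
i=7, x='x': counts = {'x': 14, 'y': 14}
i=8, x='x': counts = {'x': 22, 'y': 14}
i=9, x='y': counts = {'x': 22, 'y': 23}

{'x': 22, 'y': 23}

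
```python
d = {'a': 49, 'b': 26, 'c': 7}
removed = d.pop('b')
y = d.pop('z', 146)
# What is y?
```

After line 1: d = {'a': 49, 'b': 26, 'c': 7}
After line 2 (pop 'b' returns 26): d = {'a': 49, 'c': 7}, removed = 26
After line 3 (pop 'z' missing, returns default 146): d = {'a': 49, 'c': 7}, y = 146

146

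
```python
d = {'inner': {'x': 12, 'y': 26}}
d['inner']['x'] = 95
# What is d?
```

After line 1: d = {'inner': {'x': 12, 'y': 26}}
After line 2 (inner x overwritten): d = {'inner': {'x': 95, 'y': 26}}

{'inner': {'x': 95, 'y': 26}}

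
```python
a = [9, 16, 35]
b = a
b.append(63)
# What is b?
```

After line 1: a = [9, 16, 35]
After line 2 (b = a is an alias, same object): a = [9, 16, 35], b = [9, 16, 35]
After line 3 (b.append mutates the shared list): a = [9, 16, 35, 63], b = [9, 16, 35, 63]

[9, 16, 35, 63]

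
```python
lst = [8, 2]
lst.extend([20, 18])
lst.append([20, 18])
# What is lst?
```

After line 1: lst = [8, 2]
After line 2 (extend unpacks [20, 18]): lst = [8, 2, 20, 18]
After line 3 (append adds [20, 18] as single element): lst = [8, 2, 20, 18, [20, 18]]

[8, 2, 20, 18, [20, 18]]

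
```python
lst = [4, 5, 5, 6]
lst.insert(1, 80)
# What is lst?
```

[4, 80, 5, 5, 6]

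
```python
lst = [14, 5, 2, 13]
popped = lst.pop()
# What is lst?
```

[14, 5, 2]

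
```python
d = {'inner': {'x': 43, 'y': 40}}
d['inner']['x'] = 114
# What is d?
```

After line 1: d = {'inner': {'x': 43, 'y': 40}}
After line 2 (inner x overwritten): d = {'inner': {'x': 114, 'y': 40}}

{'inner': {'x': 114, 'y': 40}}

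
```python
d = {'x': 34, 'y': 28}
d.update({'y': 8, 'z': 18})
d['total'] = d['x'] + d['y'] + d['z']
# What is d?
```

After line 1: d = {'x': 34, 'y': 28}
After line 2 (y overwritten, z added): d = {'x': 34, 'y': 8, 'z': 18}
After line 3 (total = 34 + 8 + 18 = 60): d = {'x': 34, 'y': 8, 'z': 18, 'total': 60}

{'x': 34, 'y': 8, 'z': 18, 'total': 60}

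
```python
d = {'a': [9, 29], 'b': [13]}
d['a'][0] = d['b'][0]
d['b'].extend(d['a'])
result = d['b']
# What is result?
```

After line 1: d = {'a': [9, 29], 'b': [13]}
After line 2 (a[0] = b[0] = 13): d = {'a': [13, 29], 'b': [13]}
After line 3 (b.extend(a) appends [13, 29]): d = {'a': [13, 29], 'b': [13, 13, 29]}
After line 4: result = d['b'] = [13, 13, 29]

[13, 13, 29]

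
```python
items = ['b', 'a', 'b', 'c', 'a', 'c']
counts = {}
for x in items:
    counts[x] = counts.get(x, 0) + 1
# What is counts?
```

Initial: counts = {}, items = ['b', 'a', 'b', 'c', 'a', 'c']
See 'b': counts = {'b': 1}
See 'a': counts = {'b': 1, 'a': 1}
See 'b': counts = {'b': 2, 'a': 1}
See 'c': counts = {'b': 2, 'a': 1, 'c': 1}
See 'a': counts = {'b': 2, 'a': 2, 'c': 1}
See 'c': counts = {'b': 2, 'a': 2, 'c': 2}

{'b': 2, 'a': 2, 'c': 2}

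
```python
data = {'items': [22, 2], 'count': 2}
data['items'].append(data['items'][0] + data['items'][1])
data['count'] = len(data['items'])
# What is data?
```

After line 1: data = {'items': [22, 2], 'count': 2}
After line 2 (append 22 + 2 = 24): data = {'items': [22, 2, 24], 'count': 2}
After line 3 (count = len(items) = 3): data = {'items': [22, 2, 24], 'count': 3}

{'items': [22, 2, 24], 'count': 3}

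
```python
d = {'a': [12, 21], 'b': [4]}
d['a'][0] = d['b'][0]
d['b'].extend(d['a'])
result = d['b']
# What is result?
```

After line 1: d = {'a': [12, 21], 'b': [4]}
After line 2 (a[0] = b[0] = 4): d = {'a': [4, 21], 'b': [4]}
After line 3 (b.extend(a) appends [4, 21]): d = {'a': [4, 21], 'b': [4, 4, 21]}
After line 4: result = d['b'] = [4, 4, 21]

[4, 4, 21]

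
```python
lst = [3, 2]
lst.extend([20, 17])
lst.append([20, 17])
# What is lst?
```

After line 1: lst = [3, 2]
After line 2 (extend unpacks [20, 17]): lst = [3, 2, 20, 17]
After line 3 (append adds [20, 17] as single element): lst = [3, 2, 20, 17, [20, 17]]

[3, 2, 20, 17, [20, 17]]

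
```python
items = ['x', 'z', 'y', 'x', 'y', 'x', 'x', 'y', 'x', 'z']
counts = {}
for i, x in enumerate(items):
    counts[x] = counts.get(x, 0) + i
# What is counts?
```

Initial: counts = {}, items = ['x', 'z', 'y', 'x', 'y', 'x', 'x', 'y', 'x', 'z']
i=0, x='x': counts = {'x': 0}
i=1, x='z': counts = {'x': 0, 'z': 1}
i=2, x='y': counts = {'x': 0, 'z': 1, 'y': 2}
i=3, x='x': counts = {'x': 3, 'z': 1, 'y': 2}
i=4, x='y': counts = {'x': 3, 'z': 1, 'y': 6}
i=5, x='x': counts = {'x': 8, 'z': 1, 'y': 6}
i=6, x='x': counts = {'x': 14, 'z': 1, 'y': 6}
i=7, x='y': counts = {'x': 14, 'z': 1, 'y': 13}
i=8, x='x': counts = {'x': 22, 'z': 1, 'y': 13}
i=9, x='z': counts = {'x': 22, 'z': 10, 'y': 13}

{'x': 22, 'z': 10, 'y': 13}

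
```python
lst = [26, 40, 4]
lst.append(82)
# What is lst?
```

[26, 40, 4, 82]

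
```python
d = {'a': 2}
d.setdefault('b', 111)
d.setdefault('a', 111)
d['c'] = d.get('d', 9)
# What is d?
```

After line 1: d = {'a': 2}
After line 2 (setdefault adds 'b'=111): d = {'a': 2, 'b': 111}
After line 3 (setdefault 'a' no-op, already exists): d = {'a': 2, 'b': 111}
After line 4 (get('d', 9) returns default since 'd' not in d): d = {'a': 2, 'b': 111, 'c': 9}

{'a': 2, 'b': 111, 'c': 9}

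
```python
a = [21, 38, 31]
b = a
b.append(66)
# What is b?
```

After line 1: a = [21, 38, 31]
After line 2 (b = a is an alias, same object): a = [21, 38, 31], b = [21, 38, 31]
After line 3 (b.append mutates the shared list): a = [21, 38, 31, 66], b = [21, 38, 31, 66]

[21, 38, 31, 66]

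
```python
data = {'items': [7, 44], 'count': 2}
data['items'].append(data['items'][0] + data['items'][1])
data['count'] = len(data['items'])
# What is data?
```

After line 1: data = {'items': [7, 44], 'count': 2}
After line 2 (append 7 + 44 = 51): data = {'items': [7, 44, 51], 'count': 2}
After line 3 (count = len(items) = 3): data = {'items': [7, 44, 51], 'count': 3}

{'items': [7, 44, 51], 'count': 3}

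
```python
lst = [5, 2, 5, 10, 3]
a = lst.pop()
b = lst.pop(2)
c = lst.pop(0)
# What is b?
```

After line 1: lst = [5, 2, 5, 10, 3]
After line 2 (pop() -> a = 3): lst = [5, 2, 5, 10]
After line 3 (pop(2) -> b = 5): lst = [5, 2, 10]
After line 4 (pop(0) -> c = 5): lst = [2, 10]

5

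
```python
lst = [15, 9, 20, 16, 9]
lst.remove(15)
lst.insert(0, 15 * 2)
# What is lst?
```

After line 1: lst = [15, 9, 20, 16, 9]
After line 2 (remove first 15): lst = [9, 20, 16, 9]
After line 3 (insert 30 at index 0): lst = [30, 9, 20, 16, 9]

[30, 9, 20, 16, 9]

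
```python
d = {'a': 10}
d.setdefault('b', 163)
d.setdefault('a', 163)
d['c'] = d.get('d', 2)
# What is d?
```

After line 1: d = {'a': 10}
After line 2 (setdefault adds 'b'=163): d = {'a': 10, 'b': 163}
After line 3 (setdefault 'a' no-op, already exists): d = {'a': 10, 'b': 163}
After line 4 (get('d', 2) returns default since 'd' not in d): d = {'a': 10, 'b': 163, 'c': 2}

{'a': 10, 'b': 163, 'c': 2}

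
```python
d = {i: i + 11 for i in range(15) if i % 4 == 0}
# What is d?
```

{0: 11, 4: 15, 8: 19, 12: 23}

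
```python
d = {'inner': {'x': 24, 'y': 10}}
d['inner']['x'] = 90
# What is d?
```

After line 1: d = {'inner': {'x': 24, 'y': 10}}
After line 2 (inner x overwritten): d = {'inner': {'x': 90, 'y': 10}}

{'inner': {'x': 90, 'y': 10}}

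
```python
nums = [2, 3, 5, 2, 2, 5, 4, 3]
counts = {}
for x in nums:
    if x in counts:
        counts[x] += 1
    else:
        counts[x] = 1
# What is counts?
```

Initial: counts = {}, nums = [2, 3, 5, 2, 2, 5, 4, 3]
See 2: counts = {2: 1}
See 3: counts = {2: 1, 3: 1}
See 5: counts = {2: 1, 3: 1, 5: 1}
See 2: counts = {2: 2, 3: 1, 5: 1}
See 2: counts = {2: 3, 3: 1, 5: 1}
See 5: counts = {2: 3, 3: 1, 5: 2}
See 4: counts = {2: 3, 3: 1, 5: 2, 4: 1}
See 3: counts = {2: 3, 3: 2, 5: 2, 4: 1}

{2: 3, 3: 2, 5: 2, 4: 1}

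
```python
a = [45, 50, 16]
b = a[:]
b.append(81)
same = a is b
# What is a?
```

After line 1: a = [45, 50, 16]
After line 2 (b = a[:] is a shallow copy, new object): a = [45, 50, 16], b = [45, 50, 16]
After line 3 (append only mutates b): a = [45, 50, 16], b = [45, 50, 16, 81]
After line 4 (same = a is b; different objects -> False): same = False

[45, 50, 16]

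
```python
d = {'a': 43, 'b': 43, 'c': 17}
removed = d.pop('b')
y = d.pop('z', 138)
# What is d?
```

After line 1: d = {'a': 43, 'b': 43, 'c': 17}
After line 2 (pop 'b' returns 43): d = {'a': 43, 'c': 17}, removed = 43
After line 3 (pop 'z' missing, returns default 138): d = {'a': 43, 'c': 17}, y = 138

{'a': 43, 'c': 17}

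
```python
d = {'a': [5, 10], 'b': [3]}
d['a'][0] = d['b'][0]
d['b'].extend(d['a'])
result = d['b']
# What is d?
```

After line 1: d = {'a': [5, 10], 'b': [3]}
After line 2 (a[0] = b[0] = 3): d = {'a': [3, 10], 'b': [3]}
After line 3 (b.extend(a) appends [3, 10]): d = {'a': [3, 10], 'b': [3, 3, 10]}
After line 4: result = d['b'] = [3, 3, 10]

{'a': [3, 10], 'b': [3, 3, 10]}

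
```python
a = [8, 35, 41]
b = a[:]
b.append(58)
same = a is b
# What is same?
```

After line 1: a = [8, 35, 41]
After line 2 (b = a[:] is a shallow copy, new object): a = [8, 35, 41], b = [8, 35, 41]
After line 3 (append only mutates b): a = [8, 35, 41], b = [8, 35, 41, 58]
After line 4 (same = a is b; different objects -> False): same = False

False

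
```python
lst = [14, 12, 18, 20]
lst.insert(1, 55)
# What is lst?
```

[14, 55, 12, 18, 20]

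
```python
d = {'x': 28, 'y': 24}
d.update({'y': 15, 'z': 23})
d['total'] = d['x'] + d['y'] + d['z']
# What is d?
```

After line 1: d = {'x': 28, 'y': 24}
After line 2 (y overwritten, z added): d = {'x': 28, 'y': 15, 'z': 23}
After line 3 (total = 28 + 15 + 23 = 66): d = {'x': 28, 'y': 15, 'z': 23, 'total': 66}

{'x': 28, 'y': 15, 'z': 23, 'total': 66}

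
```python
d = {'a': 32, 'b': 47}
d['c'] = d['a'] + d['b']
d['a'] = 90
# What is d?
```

After line 1: d = {'a': 32, 'b': 47}
After line 2 (d['c'] = 32 + 47): d = {'a': 32, 'b': 47, 'c': 79}
After line 3: d = {'a': 90, 'b': 47, 'c': 79}

{'a': 90, 'b': 47, 'c': 79}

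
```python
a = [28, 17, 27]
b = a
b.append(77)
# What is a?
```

After line 1: a = [28, 17, 27]
After line 2 (b = a is an alias, same object): a = [28, 17, 27], b = [28, 17, 27]
After line 3 (b.append mutates the shared list): a = [28, 17, 27, 77], b = [28, 17, 27, 77]

[28, 17, 27, 77]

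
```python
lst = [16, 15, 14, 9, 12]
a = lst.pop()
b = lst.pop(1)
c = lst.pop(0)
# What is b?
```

After line 1: lst = [16, 15, 14, 9, 12]
After line 2 (pop() -> a = 12): lst = [16, 15, 14, 9]
After line 3 (pop(1) -> b = 15): lst = [16, 14, 9]
After line 4 (pop(0) -> c = 16): lst = [14, 9]

15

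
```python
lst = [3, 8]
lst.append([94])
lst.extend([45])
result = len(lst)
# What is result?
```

After line 1: lst = [3, 8]
After line 2 (append adds [94] as single element): lst = [3, 8, [94]]
After line 3 (extend unpacks [45], adds 45): lst = [3, 8, [94], 45]
After line 4: result = len(lst) = 4

4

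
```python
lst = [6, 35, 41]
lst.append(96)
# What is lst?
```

[6, 35, 41, 96]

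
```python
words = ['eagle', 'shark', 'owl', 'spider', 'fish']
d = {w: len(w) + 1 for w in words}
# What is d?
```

{'eagle': 6, 'shark': 6, 'owl': 4, 'spider': 7, 'fish': 5}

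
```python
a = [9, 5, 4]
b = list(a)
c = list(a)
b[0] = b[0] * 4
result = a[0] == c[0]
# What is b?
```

After line 1: a = [9, 5, 4]
After line 2 (b = list(a), copy): a = [9, 5, 4], b = [9, 5, 4]
After line 3 (c = list(a) is a copy, new object): c = [9, 5, 4]
After line 4 (b[0] = 9 * 4 = 36; only b mutates (copy)): a = [9, 5, 4], b = [36, 5, 4], c = [9, 5, 4]
After line 5 (a[0] = 9, c[0] = 9; result = True)

[36, 5, 4]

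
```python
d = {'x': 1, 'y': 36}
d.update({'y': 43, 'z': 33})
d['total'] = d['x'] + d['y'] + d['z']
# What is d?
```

After line 1: d = {'x': 1, 'y': 36}
After line 2 (y overwritten, z added): d = {'x': 1, 'y': 43, 'z': 33}
After line 3 (total = 1 + 43 + 33 = 77): d = {'x': 1, 'y': 43, 'z': 33, 'total': 77}

{'x': 1, 'y': 43, 'z': 33, 'total': 77}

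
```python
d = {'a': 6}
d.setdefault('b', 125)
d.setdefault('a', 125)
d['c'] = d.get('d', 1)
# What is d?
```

After line 1: d = {'a': 6}
After line 2 (setdefault adds 'b'=125): d = {'a': 6, 'b': 125}
After line 3 (setdefault 'a' no-op, already exists): d = {'a': 6, 'b': 125}
After line 4 (get('d', 1) returns default since 'd' not in d): d = {'a': 6, 'b': 125, 'c': 1}

{'a': 6, 'b': 125, 'c': 1}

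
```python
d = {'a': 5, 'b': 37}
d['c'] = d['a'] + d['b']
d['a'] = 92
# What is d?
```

After line 1: d = {'a': 5, 'b': 37}
After line 2 (d['c'] = 5 + 37): d = {'a': 5, 'b': 37, 'c': 42}
After line 3: d = {'a': 92, 'b': 37, 'c': 42}

{'a': 92, 'b': 37, 'c': 42}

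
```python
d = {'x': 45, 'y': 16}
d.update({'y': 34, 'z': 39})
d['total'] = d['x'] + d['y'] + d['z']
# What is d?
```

After line 1: d = {'x': 45, 'y': 16}
After line 2 (y overwritten, z added): d = {'x': 45, 'y': 34, 'z': 39}
After line 3 (total = 45 + 34 + 39 = 118): d = {'x': 45, 'y': 34, 'z': 39, 'total': 118}

{'x': 45, 'y': 34, 'z': 39, 'total': 118}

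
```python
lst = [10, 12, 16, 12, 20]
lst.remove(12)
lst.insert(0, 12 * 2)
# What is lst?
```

After line 1: lst = [10, 12, 16, 12, 20]
After line 2 (remove first 12): lst = [10, 16, 12, 20]
After line 3 (insert 24 at index 0): lst = [24, 10, 16, 12, 20]

[24, 10, 16, 12, 20]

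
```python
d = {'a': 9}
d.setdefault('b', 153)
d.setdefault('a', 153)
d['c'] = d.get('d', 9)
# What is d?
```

After line 1: d = {'a': 9}
After line 2 (setdefault adds 'b'=153): d = {'a': 9, 'b': 153}
After line 3 (setdefault 'a' no-op, already exists): d = {'a': 9, 'b': 153}
After line 4 (get('d', 9) returns default since 'd' not in d): d = {'a': 9, 'b': 153, 'c': 9}

{'a': 9, 'b': 153, 'c': 9}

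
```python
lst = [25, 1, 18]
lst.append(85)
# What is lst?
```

[25, 1, 18, 85]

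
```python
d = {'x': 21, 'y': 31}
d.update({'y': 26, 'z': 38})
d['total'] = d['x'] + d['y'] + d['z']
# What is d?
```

After line 1: d = {'x': 21, 'y': 31}
After line 2 (y overwritten, z added): d = {'x': 21, 'y': 26, 'z': 38}
After line 3 (total = 21 + 26 + 38 = 85): d = {'x': 21, 'y': 26, 'z': 38, 'total': 85}

{'x': 21, 'y': 26, 'z': 38, 'total': 85}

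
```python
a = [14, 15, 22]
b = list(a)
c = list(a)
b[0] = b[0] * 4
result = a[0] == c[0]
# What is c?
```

After line 1: a = [14, 15, 22]
After line 2 (b = list(a), copy): a = [14, 15, 22], b = [14, 15, 22]
After line 3 (c = list(a) is a copy, new object): c = [14, 15, 22]
After line 4 (b[0] = 14 * 4 = 56; only b mutates (copy)): a = [14, 15, 22], b = [56, 15, 22], c = [14, 15, 22]
After line 5 (a[0] = 14, c[0] = 14; result = True)

[14, 15, 22]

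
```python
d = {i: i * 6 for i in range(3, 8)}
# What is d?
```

{3: 18, 4: 24, 5: 30, 6: 36, 7: 42}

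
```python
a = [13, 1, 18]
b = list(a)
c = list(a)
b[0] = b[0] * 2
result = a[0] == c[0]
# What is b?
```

After line 1: a = [13, 1, 18]
After line 2 (b = list(a), copy): a = [13, 1, 18], b = [13, 1, 18]
After line 3 (c = list(a) is a copy, new object): c = [13, 1, 18]
After line 4 (b[0] = 13 * 2 = 26; only b mutates (copy)): a = [13, 1, 18], b = [26, 1, 18], c = [13, 1, 18]
After line 5 (a[0] = 13, c[0] = 13; result = True)

[26, 1, 18]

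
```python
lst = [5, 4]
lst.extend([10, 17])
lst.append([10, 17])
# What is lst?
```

After line 1: lst = [5, 4]
After line 2 (extend unpacks [10, 17]): lst = [5, 4, 10, 17]
After line 3 (append adds [10, 17] as single element): lst = [5, 4, 10, 17, [10, 17]]

[5, 4, 10, 17, [10, 17]]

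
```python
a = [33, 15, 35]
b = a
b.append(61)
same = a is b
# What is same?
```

After line 1: a = [33, 15, 35]
After line 2 (b = a is an alias, same object): a = [33, 15, 35], b = [33, 15, 35]
After line 3 (b.append mutates the shared list): a = [33, 15, 35, 61], b = [33, 15, 35, 61]
After line 4 (same = a is b; same object -> True): same = True

True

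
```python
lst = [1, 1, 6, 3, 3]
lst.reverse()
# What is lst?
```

[3, 3, 6, 1, 1]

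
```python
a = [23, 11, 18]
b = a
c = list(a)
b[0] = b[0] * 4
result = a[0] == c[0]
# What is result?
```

After line 1: a = [23, 11, 18]
After line 2 (b = a, alias): a = [23, 11, 18], b = [23, 11, 18]
After line 3 (c = list(a) is a copy, new object): c = [23, 11, 18]
After line 4 (b[0] = 23 * 4 = 92; mutates shared a/b): a = b = [92, 11, 18], c = [23, 11, 18]
After line 5 (a[0] = 92, c[0] = 23; result = False)

False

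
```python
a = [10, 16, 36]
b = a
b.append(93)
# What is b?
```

After line 1: a = [10, 16, 36]
After line 2 (b = a is an alias, same object): a = [10, 16, 36], b = [10, 16, 36]
After line 3 (b.append mutates the shared list): a = [10, 16, 36, 93], b = [10, 16, 36, 93]

[10, 16, 36, 93]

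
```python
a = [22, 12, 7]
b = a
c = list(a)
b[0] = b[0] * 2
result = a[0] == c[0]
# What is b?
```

After line 1: a = [22, 12, 7]
After line 2 (b = a, alias): a = [22, 12, 7], b = [22, 12, 7]
After line 3 (c = list(a) is a copy, new object): c = [22, 12, 7]
After line 4 (b[0] = 22 * 2 = 44; mutates shared a/b): a = b = [44, 12, 7], c = [22, 12, 7]
After line 5 (a[0] = 44, c[0] = 22; result = False)

[44, 12, 7]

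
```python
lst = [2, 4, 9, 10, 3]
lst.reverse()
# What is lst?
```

[3, 10, 9, 4, 2]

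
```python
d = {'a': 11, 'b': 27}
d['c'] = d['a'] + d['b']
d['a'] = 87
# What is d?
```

After line 1: d = {'a': 11, 'b': 27}
After line 2 (d['c'] = 11 + 27): d = {'a': 11, 'b': 27, 'c': 38}
After line 3: d = {'a': 87, 'b': 27, 'c': 38}

{'a': 87, 'b': 27, 'c': 38}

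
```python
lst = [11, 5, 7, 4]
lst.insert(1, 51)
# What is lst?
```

[11, 51, 5, 7, 4]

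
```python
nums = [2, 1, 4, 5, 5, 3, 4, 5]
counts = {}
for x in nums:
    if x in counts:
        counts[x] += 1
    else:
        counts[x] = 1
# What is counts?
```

Initial: counts = {}, nums = [2, 1, 4, 5, 5, 3, 4, 5]
See 2: counts = {2: 1}
See 1: counts = {2: 1, 1: 1}
See 4: counts = {2: 1, 1: 1, 4: 1}
See 5: counts = {2: 1, 1: 1, 4: 1, 5: 1}
See 5: counts = {2: 1, 1: 1, 4: 1, 5: 2}
See 3: counts = {2: 1, 1: 1, 4: 1, 5: 2, 3: 1}
See 4: counts = {2: 1, 1: 1, 4: 2, 5: 2, 3: 1}
See 5: counts = {2: 1, 1: 1, 4: 2, 5: 3, 3: 1}

{2: 1, 1: 1, 4: 2, 5: 3, 3: 1}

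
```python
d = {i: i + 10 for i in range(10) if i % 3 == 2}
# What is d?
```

{2: 12, 5: 15, 8: 18}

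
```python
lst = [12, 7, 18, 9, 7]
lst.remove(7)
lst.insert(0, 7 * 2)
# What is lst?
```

After line 1: lst = [12, 7, 18, 9, 7]
After line 2 (remove first 7): lst = [12, 18, 9, 7]
After line 3 (insert 14 at index 0): lst = [14, 12, 18, 9, 7]

[14, 12, 18, 9, 7]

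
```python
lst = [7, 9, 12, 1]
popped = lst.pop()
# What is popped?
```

1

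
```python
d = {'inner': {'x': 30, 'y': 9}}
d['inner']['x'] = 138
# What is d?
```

After line 1: d = {'inner': {'x': 30, 'y': 9}}
After line 2 (inner x overwritten): d = {'inner': {'x': 138, 'y': 9}}

{'inner': {'x': 138, 'y': 9}}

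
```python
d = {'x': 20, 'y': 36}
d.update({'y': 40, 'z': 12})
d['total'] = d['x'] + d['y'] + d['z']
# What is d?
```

After line 1: d = {'x': 20, 'y': 36}
After line 2 (y overwritten, z added): d = {'x': 20, 'y': 40, 'z': 12}
After line 3 (total = 20 + 40 + 12 = 72): d = {'x': 20, 'y': 40, 'z': 12, 'total': 72}

{'x': 20, 'y': 40, 'z': 12, 'total': 72}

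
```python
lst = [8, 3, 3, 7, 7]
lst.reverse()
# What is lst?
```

[7, 7, 3, 3, 8]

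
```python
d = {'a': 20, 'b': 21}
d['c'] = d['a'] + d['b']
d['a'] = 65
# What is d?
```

After line 1: d = {'a': 20, 'b': 21}
After line 2 (d['c'] = 20 + 21): d = {'a': 20, 'b': 21, 'c': 41}
After line 3: d = {'a': 65, 'b': 21, 'c': 41}

{'a': 65, 'b': 21, 'c': 41}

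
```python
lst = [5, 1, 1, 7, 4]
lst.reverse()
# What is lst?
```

[4, 7, 1, 1, 5]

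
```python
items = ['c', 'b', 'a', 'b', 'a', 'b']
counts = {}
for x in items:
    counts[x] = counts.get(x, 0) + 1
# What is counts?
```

Initial: counts = {}, items = ['c', 'b', 'a', 'b', 'a', 'b']
See 'c': counts = {'c': 1}
See 'b': counts = {'c': 1, 'b': 1}
See 'a': counts = {'c': 1, 'b': 1, 'a': 1}
See 'b': counts = {'c': 1, 'b': 2, 'a': 1}
See 'a': counts = {'c': 1, 'b': 2, 'a': 2}
See 'b': counts = {'c': 1, 'b': 3, 'a': 2}

{'c': 1, 'b': 3, 'a': 2}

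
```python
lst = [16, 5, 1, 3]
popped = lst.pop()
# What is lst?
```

[16, 5, 1]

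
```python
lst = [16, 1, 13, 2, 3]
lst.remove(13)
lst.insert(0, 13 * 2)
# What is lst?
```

After line 1: lst = [16, 1, 13, 2, 3]
After line 2 (remove first 13): lst = [16, 1, 2, 3]
After line 3 (insert 26 at index 0): lst = [26, 16, 1, 2, 3]

[26, 16, 1, 2, 3]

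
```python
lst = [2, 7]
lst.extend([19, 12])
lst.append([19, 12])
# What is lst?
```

After line 1: lst = [2, 7]
After line 2 (extend unpacks [19, 12]): lst = [2, 7, 19, 12]
After line 3 (append adds [19, 12] as single element): lst = [2, 7, 19, 12, [19, 12]]

[2, 7, 19, 12, [19, 12]]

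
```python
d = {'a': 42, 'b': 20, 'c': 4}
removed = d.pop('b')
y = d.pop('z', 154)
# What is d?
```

After line 1: d = {'a': 42, 'b': 20, 'c': 4}
After line 2 (pop 'b' returns 20): d = {'a': 42, 'c': 4}, removed = 20
After line 3 (pop 'z' missing, returns default 154): d = {'a': 42, 'c': 4}, y = 154

{'a': 42, 'c': 4}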